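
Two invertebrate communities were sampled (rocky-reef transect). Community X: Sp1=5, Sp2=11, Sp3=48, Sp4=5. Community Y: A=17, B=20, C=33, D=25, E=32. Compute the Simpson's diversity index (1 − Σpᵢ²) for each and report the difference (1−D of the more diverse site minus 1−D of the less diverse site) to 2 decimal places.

0.31

Community X: N=69, proportions 0.07246377, 0.15942029, 0.69565217, 0.07246377, giving 1−D = 0.48015123 (working shown to 8 dp, full precision carried).
Community Y: N=127, proportions 0.13385827, 0.15748031, 0.25984252, 0.19685039, 0.2519685, giving 1−D = 0.78752558.
Difference = |0.48015123 − 0.78752558| = 0.30737435, i.e. 0.31 to 2 decimal places.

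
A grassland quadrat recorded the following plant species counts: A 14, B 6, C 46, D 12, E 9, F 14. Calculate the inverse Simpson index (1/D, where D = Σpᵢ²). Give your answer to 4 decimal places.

3.6840

Total N = 14+6+46+12+9+14 = 101, so the proportions are 0.13861386, 0.05940594, 0.45544554, 0.11881188, 0.08910891, 0.13861386 (working shown to 8 dp, full precision carried).
D = 0.13861386² + 0.05940594² + 0.45544554² + 0.11881188² + 0.08910891² + 0.13861386² = 0.01921380 + 0.00352907 + 0.20743064 + 0.01411626 + 0.00794040 + 0.01921380 = 0.27144398.
So 1/D = 3.684001, i.e. 3.6840 to 4 decimal places.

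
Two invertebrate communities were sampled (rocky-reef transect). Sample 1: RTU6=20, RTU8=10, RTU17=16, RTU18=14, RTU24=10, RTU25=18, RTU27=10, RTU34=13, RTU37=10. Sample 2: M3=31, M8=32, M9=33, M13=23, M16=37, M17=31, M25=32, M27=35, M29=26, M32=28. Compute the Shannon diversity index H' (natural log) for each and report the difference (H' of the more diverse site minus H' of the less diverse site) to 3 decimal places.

0.132

Sample 1: N=121, proportions 0.16529, 0.08264, 0.13223, 0.1157, 0.08264, 0.14876, 0.08264, 0.10744, 0.08264, giving H' = 2.16193 (working shown to 5 dp, full precision carried).
Sample 2: N=308, proportions 0.10065, 0.1039, 0.10714, 0.07468, 0.12013, 0.10065, 0.1039, 0.11364, 0.08442, 0.09091, giving H' = 2.29416.
Difference = |2.16193 − 2.29416| = 0.13223, i.e. 0.132 to 3 decimal places.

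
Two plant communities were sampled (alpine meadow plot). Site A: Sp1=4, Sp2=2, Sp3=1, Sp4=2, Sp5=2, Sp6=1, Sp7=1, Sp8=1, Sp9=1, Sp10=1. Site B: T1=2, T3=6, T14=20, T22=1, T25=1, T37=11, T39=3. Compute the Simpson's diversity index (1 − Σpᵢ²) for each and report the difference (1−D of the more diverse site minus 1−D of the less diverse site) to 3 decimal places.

0.163

Site A: N=16, proportions 0.25, 0.125, 0.0625, 0.125, 0.125, 0.0625, 0.0625, 0.0625, 0.0625, 0.0625, giving 1−D = 0.86719 (working shown to 5 dp, full precision carried).
Site B: N=44, proportions 0.04545, 0.13636, 0.45455, 0.02273, 0.02273, 0.25, 0.06818, giving 1−D = 0.70455.
Difference = |0.86719 − 0.70455| = 0.16264, i.e. 0.163 to 3 decimal places.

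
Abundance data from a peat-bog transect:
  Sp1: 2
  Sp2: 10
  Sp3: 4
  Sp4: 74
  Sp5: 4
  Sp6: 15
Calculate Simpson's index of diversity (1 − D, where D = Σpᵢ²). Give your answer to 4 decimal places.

0.5087

Total N = 2+10+4+74+4+15 = 109, so the proportions are 0.018349, 0.091743, 0.036697, 0.678899, 0.036697, 0.137615 (working shown to 6 dp, full precision carried).
D = 0.018349² + 0.091743² + 0.036697² + 0.678899² + 0.036697² + 0.137615² = 0.000337 + 0.008417 + 0.001347 + 0.460904 + 0.001347 + 0.018938 = 0.491289.
So 1 − D = 0.508711, i.e. 0.5087 to 4 decimal places.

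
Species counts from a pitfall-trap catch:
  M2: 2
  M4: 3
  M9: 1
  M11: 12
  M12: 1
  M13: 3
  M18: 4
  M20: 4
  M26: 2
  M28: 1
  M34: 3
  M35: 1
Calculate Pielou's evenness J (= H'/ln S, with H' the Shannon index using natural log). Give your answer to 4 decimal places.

Total N = 2+3+1+12+1+3+4+4+2+1+3+1 = 37, so the proportions are 0.054054, 0.081081, 0.027027, 0.324324, 0.027027, 0.081081, 0.108108, 0.108108, 0.054054, 0.027027, 0.081081, 0.027027 (working shown to 6 dp, full precision carried).
H' = −Σ pᵢ ln pᵢ = −((-0.157717) + (-0.203700) + (-0.097592) + (-0.365193) + (-0.097592) + (-0.203700) + (-0.240500) + (-0.240500) + (-0.157717) + (-0.097592) + (-0.203700) + (-0.097592)) = 2.163098.
With S = 12 species, ln S = 2.484907, so J = 2.163098/2.484907 = 0.870495, i.e. 0.8705 to 4 decimal places.

0.8705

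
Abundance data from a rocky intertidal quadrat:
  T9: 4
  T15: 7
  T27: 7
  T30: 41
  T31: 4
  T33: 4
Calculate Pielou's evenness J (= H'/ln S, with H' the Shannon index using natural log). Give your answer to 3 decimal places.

Total N = 4+7+7+41+4+4 = 67, so the proportions are 0.0597, 0.10448, 0.10448, 0.61194, 0.0597, 0.0597 (working shown to 5 dp, full precision carried).
H' = −Σ pᵢ ln pᵢ = −((-0.16826) + (-0.23599) + (-0.23599) + (-0.30054) + (-0.16826) + (-0.16826)) = 1.27731.
With S = 6 species, ln S = 1.79176, so J = 1.27731/1.79176 = 0.71288, i.e. 0.713 to 3 decimal places.

0.713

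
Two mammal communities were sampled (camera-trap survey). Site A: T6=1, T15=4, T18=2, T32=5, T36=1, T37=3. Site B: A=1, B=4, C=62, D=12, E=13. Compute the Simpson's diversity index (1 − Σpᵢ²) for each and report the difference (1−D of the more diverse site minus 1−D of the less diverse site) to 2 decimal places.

0.27

Site A: N=16, proportions 0.0625, 0.25, 0.125, 0.3125, 0.0625, 0.1875, giving 1−D = 0.78125 (working shown to 5 dp, full precision carried).
Site B: N=92, proportions 0.01087, 0.04348, 0.67391, 0.13043, 0.1413, giving 1−D = 0.50685.
Difference = |0.78125 − 0.50685| = 0.27440, i.e. 0.27 to 2 decimal places.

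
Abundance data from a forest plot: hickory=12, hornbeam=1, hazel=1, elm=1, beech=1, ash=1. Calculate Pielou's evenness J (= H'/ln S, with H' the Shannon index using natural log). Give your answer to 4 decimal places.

0.6023

Total N = 12+1+1+1+1+1 = 17, so the proportions are 0.705882, 0.058824, 0.058824, 0.058824, 0.058824, 0.058824 (working shown to 6 dp, full precision carried).
H' = −Σ pᵢ ln pᵢ = −((-0.245864) + (-0.166660) + (-0.166660) + (-0.166660) + (-0.166660) + (-0.166660)) = 1.079162.
With S = 6 species, ln S = 1.791759, so J = 1.079162/1.791759 = 0.602292, i.e. 0.6023 to 4 decimal places.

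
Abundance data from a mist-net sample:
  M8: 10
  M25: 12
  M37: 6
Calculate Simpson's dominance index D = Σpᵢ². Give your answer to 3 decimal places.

0.357

Total N = 10+12+6 = 28, so the proportions are 0.35714, 0.42857, 0.21429 (working shown to 5 dp, full precision carried).
D = 0.35714² + 0.42857² + 0.21429² = 0.12755 + 0.18367 + 0.04592 = 0.35714.
To 3 decimal places, D = 0.357.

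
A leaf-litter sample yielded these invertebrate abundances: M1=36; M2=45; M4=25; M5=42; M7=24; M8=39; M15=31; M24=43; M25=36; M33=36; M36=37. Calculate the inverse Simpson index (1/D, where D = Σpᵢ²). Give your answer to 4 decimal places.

Total N = 36+45+25+42+24+39+31+43+36+36+37 = 394, so the proportions are 0.091370558, 0.114213198, 0.063451777, 0.106598985, 0.060913706, 0.098984772, 0.078680203, 0.109137056, 0.091370558, 0.091370558, 0.093908629 (working shown to 9 dp, full precision carried).
D = 0.091370558² + 0.114213198² + 0.063451777² + 0.106598985² + 0.060913706² + 0.098984772² + 0.078680203² + 0.109137056² + 0.091370558² + 0.091370558² + 0.093908629² = 0.008348579 + 0.013044655 + 0.004026128 + 0.011363344 + 0.003710480 + 0.009797985 + 0.006190574 + 0.011910897 + 0.008348579 + 0.008348579 + 0.008818831 = 0.093908629.
So 1/D = 10.648649, i.e. 10.6486 to 4 decimal places.

10.6486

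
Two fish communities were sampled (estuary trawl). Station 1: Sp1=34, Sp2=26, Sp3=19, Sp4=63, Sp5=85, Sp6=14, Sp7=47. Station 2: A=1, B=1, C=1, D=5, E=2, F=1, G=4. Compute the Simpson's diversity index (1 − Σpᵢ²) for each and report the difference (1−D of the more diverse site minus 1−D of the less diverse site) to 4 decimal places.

Station 1: N=288, proportions 0.118056, 0.090278, 0.065972, 0.21875, 0.295139, 0.048611, 0.163194, giving 1−D = 0.809606 (working shown to 6 dp, full precision carried).
Station 2: N=15, proportions 0.066667, 0.066667, 0.066667, 0.333333, 0.133333, 0.066667, 0.266667, giving 1−D = 0.782222.
Difference = |0.809606 − 0.782222| = 0.027384, i.e. 0.0274 to 4 decimal places.

0.0274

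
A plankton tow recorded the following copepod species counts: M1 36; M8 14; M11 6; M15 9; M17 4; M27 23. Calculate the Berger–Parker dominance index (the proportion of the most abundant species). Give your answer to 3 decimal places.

0.391

Total N = 36+14+6+9+4+23 = 92, so the proportions are 0.3913, 0.15217, 0.06522, 0.09783, 0.04348, 0.25 (working shown to 5 dp, full precision carried).
The largest proportion is 0.3913, i.e. d = 0.391 to 3 decimal places.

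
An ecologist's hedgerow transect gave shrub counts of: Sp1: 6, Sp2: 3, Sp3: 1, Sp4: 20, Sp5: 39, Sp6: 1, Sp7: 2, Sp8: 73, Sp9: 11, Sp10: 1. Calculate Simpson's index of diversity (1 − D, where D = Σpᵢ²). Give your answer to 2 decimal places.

Total N = 6+3+1+20+39+1+2+73+11+1 = 157, so the proportions are 0.0382, 0.0191, 0.0064, 0.1274, 0.2484, 0.0064, 0.0127, 0.465, 0.0701, 0.0064 (working shown to 4 dp, full precision carried).
D = 0.0382² + 0.0191² + 0.0064² + 0.1274² + 0.2484² + 0.0064² + 0.0127² + 0.465² + 0.0701² + 0.0064² = 0.0015 + 0.0004 + 0.0000 + 0.0162 + 0.0617 + 0.0000 + 0.0002 + 0.2162 + 0.0049 + 0.0000 = 0.3011.
So 1 − D = 0.6989, i.e. 0.70 to 2 decimal places.

0.70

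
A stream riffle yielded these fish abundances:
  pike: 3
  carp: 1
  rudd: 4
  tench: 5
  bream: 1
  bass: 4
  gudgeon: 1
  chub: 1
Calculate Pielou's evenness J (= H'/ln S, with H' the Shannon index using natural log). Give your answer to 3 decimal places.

0.901

Total N = 3+1+4+5+1+4+1+1 = 20, so the proportions are 0.15, 0.05, 0.2, 0.25, 0.05, 0.2, 0.05, 0.05 (working shown to 5 dp, full precision carried).
H' = −Σ pᵢ ln pᵢ = −((-0.28457) + (-0.14979) + (-0.32189) + (-0.34657) + (-0.14979) + (-0.32189) + (-0.14979) + (-0.14979)) = 1.87406.
With S = 8 species, ln S = 2.07944, so J = 1.87406/2.07944 = 0.90123, i.e. 0.901 to 3 decimal places.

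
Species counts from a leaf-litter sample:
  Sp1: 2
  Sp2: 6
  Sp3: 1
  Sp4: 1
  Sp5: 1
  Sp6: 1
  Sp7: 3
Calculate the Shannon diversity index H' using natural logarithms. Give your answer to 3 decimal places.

1.679

Total N = 2+6+1+1+1+1+3 = 15, so the proportions are 0.13333, 0.4, 0.06667, 0.06667, 0.06667, 0.06667, 0.2 (working shown to 5 dp, full precision carried).
Each pᵢ ln pᵢ term: 0.13333×(-2.01490)=-0.26865, 0.4×(-0.91629)=-0.36652, 0.06667×(-2.70805)=-0.18054, 0.06667×(-2.70805)=-0.18054, 0.06667×(-2.70805)=-0.18054, 0.06667×(-2.70805)=-0.18054, 0.2×(-1.60944)=-0.32189.
Sum = -1.67920, so H' = 1.679.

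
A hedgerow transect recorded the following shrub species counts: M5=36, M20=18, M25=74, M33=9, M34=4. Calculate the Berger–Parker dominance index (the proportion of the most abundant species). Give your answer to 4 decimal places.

Total N = 36+18+74+9+4 = 141, so the proportions are 0.255319, 0.12766, 0.524823, 0.06383, 0.028369 (working shown to 6 dp, full precision carried).
The largest proportion is 0.524823, i.e. d = 0.5248 to 4 decimal places.

0.5248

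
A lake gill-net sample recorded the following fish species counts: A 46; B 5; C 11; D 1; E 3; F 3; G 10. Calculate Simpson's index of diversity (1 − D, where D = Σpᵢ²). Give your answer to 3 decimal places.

0.618

Total N = 46+5+11+1+3+3+10 = 79, so the proportions are 0.58228, 0.06329, 0.13924, 0.01266, 0.03797, 0.03797, 0.12658 (working shown to 5 dp, full precision carried).
D = 0.58228² + 0.06329² + 0.13924² + 0.01266² + 0.03797² + 0.03797² + 0.12658² = 0.33905 + 0.00401 + 0.01939 + 0.00016 + 0.00144 + 0.00144 + 0.01602 = 0.38151.
So 1 − D = 0.61849, i.e. 0.618 to 3 decimal places.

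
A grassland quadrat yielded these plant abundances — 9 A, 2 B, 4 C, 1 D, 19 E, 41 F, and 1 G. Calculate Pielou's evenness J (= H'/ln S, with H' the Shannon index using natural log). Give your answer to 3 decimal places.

Total N = 9+2+4+1+19+41+1 = 77, so the proportions are 0.11688, 0.02597, 0.05195, 0.01299, 0.24675, 0.53247, 0.01299 (working shown to 5 dp, full precision carried).
H' = −Σ pᵢ ln pᵢ = −((-0.25090) + (-0.09482) + (-0.15364) + (-0.05641) + (-0.34530) + (-0.33558) + (-0.05641)) = 1.29306.
With S = 7 species, ln S = 1.94591, so J = 1.29306/1.94591 = 0.66450, i.e. 0.665 to 3 decimal places.

0.665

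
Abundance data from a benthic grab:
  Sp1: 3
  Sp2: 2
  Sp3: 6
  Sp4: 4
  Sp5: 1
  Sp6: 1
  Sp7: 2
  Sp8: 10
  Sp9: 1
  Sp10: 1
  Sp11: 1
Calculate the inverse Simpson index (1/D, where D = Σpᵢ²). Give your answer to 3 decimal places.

Total N = 3+2+6+4+1+1+2+10+1+1+1 = 32, so the proportions are 0.09375, 0.0625, 0.1875, 0.125, 0.03125, 0.03125, 0.0625, 0.3125, 0.03125, 0.03125, 0.03125 (working shown to 7 dp, full precision carried).
D = 0.09375² + 0.0625² + 0.1875² + 0.125² + 0.03125² + 0.03125² + 0.0625² + 0.3125² + 0.03125² + 0.03125² + 0.03125² = 0.0087891 + 0.0039062 + 0.0351562 + 0.0156250 + 0.0009766 + 0.0009766 + 0.0039062 + 0.0976562 + 0.0009766 + 0.0009766 + 0.0009766 = 0.1699219.
So 1/D = 5.88506, i.e. 5.885 to 3 decimal places.

5.885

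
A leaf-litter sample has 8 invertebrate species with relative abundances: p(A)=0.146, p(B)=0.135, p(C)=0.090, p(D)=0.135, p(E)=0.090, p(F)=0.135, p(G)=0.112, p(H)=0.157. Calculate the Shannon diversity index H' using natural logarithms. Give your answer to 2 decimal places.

2.06

Each pᵢ ln pᵢ term (working shown to 4 dp, full precision carried): 0.146×(-1.9241)=-0.2809, 0.135×(-2.0025)=-0.2703, 0.09×(-2.4079)=-0.2167, 0.135×(-2.0025)=-0.2703, 0.09×(-2.4079)=-0.2167, 0.135×(-2.0025)=-0.2703, 0.112×(-2.1893)=-0.2452, 0.157×(-1.8515)=-0.2907.
Sum = -2.0612, so H' = 2.06.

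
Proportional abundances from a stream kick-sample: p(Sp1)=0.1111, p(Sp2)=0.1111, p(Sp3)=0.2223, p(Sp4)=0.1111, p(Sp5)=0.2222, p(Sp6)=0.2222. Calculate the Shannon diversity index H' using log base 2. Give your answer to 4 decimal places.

Each pᵢ log₂ pᵢ term (working shown to 6 dp, full precision carried): 0.1111×(-3.170069)=-0.352195, 0.1111×(-3.170069)=-0.352195, 0.2223×(-2.169420)=-0.482262, 0.1111×(-3.170069)=-0.352195, 0.2222×(-2.170069)=-0.482189, 0.2222×(-2.170069)=-0.482189.
Sum = -2.503225, so H' = 2.5032.

2.5032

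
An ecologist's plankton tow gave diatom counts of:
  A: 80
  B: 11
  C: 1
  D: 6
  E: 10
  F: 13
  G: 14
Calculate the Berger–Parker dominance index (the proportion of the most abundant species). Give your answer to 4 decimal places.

Total N = 80+11+1+6+10+13+14 = 135, so the proportions are 0.592593, 0.081481, 0.007407, 0.044444, 0.074074, 0.096296, 0.103704 (working shown to 6 dp, full precision carried).
The largest proportion is 0.592593, i.e. d = 0.5926 to 4 decimal places.

0.5926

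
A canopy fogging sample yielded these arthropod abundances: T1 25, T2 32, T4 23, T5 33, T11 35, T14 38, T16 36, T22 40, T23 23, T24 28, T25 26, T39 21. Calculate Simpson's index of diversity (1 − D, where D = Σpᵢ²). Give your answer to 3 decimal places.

0.913

Total N = 25+32+23+33+35+38+36+40+23+28+26+21 = 360, so the proportions are 0.06944, 0.08889, 0.06389, 0.09167, 0.09722, 0.10556, 0.1, 0.11111, 0.06389, 0.07778, 0.07222, 0.05833 (working shown to 5 dp, full precision carried).
D = 0.06944² + 0.08889² + 0.06389² + 0.09167² + 0.09722² + 0.10556² + 0.1² + 0.11111² + 0.06389² + 0.07778² + 0.07222² + 0.05833² = 0.00482 + 0.00790 + 0.00408 + 0.00840 + 0.00945 + 0.01114 + 0.01000 + 0.01235 + 0.00408 + 0.00605 + 0.00522 + 0.00340 = 0.08690.
So 1 − D = 0.91310, i.e. 0.913 to 3 decimal places.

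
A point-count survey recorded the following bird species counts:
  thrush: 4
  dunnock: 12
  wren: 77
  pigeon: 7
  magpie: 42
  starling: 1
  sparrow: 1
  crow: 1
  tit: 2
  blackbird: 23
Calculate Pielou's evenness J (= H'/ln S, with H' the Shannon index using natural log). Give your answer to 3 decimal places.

Total N = 4+12+77+7+42+1+1+1+2+23 = 170, so the proportions are 0.02353, 0.07059, 0.45294, 0.04118, 0.24706, 0.00588, 0.00588, 0.00588, 0.01176, 0.13529 (working shown to 5 dp, full precision carried).
H' = −Σ pᵢ ln pᵢ = −((-0.08822) + (-0.18712) + (-0.35873) + (-0.13135) + (-0.34542) + (-0.03021) + (-0.03021) + (-0.03021) + (-0.05227) + (-0.27063)) = 1.52437.
With S = 10 species, ln S = 2.30259, so J = 1.52437/2.30259 = 0.66202, i.e. 0.662 to 3 decimal places.

0.662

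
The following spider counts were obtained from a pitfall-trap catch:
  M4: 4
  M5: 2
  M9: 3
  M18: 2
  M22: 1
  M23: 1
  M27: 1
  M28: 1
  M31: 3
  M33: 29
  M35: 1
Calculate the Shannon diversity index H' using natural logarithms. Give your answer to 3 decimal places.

1.526

Total N = 4+2+3+2+1+1+1+1+3+29+1 = 48, so the proportions are 0.08333, 0.04167, 0.0625, 0.04167, 0.02083, 0.02083, 0.02083, 0.02083, 0.0625, 0.60417, 0.02083 (working shown to 5 dp, full precision carried).
Each pᵢ ln pᵢ term: 0.08333×(-2.48491)=-0.20708, 0.04167×(-3.17805)=-0.13242, 0.0625×(-2.77259)=-0.17329, 0.04167×(-3.17805)=-0.13242, 0.02083×(-3.87120)=-0.08065, 0.02083×(-3.87120)=-0.08065, 0.02083×(-3.87120)=-0.08065, 0.02083×(-3.87120)=-0.08065, 0.0625×(-2.77259)=-0.17329, 0.60417×(-0.50391)=-0.30444, 0.02083×(-3.87120)=-0.08065.
Sum = -1.52618, so H' = 1.526.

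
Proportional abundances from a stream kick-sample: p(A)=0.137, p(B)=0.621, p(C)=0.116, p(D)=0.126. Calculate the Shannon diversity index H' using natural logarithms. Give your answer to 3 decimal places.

1.079

Each pᵢ ln pᵢ term (working shown to 5 dp, full precision carried): 0.137×(-1.98777)=-0.27233, 0.621×(-0.47642)=-0.29586, 0.116×(-2.15417)=-0.24988, 0.126×(-2.07147)=-0.26101.
Sum = -1.07907, so H' = 1.079.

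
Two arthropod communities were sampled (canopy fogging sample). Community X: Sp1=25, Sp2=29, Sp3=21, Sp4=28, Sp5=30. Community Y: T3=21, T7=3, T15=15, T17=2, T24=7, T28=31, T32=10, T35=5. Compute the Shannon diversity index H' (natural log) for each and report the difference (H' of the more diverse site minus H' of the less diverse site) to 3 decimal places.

Community X: N=133, proportions 0.1879699, 0.2180451, 0.1578947, 0.2105263, 0.2255639, giving H' = 1.6016567 (working shown to 7 dp, full precision carried).
Community Y: N=94, proportions 0.2234043, 0.0319149, 0.1595745, 0.0212766, 0.0744681, 0.3297872, 0.106383, 0.0531915, giving H' = 1.7732323.
Difference = |1.6016567 − 1.7732323| = 0.1715756, i.e. 0.172 to 3 decimal places.

0.172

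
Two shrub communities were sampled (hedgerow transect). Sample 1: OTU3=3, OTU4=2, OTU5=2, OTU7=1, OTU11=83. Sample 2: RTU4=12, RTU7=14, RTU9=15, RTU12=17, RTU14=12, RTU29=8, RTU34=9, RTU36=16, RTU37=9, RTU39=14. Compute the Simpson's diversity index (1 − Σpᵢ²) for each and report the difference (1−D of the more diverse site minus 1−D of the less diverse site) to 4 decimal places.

Sample 1: N=91, proportions 0.032967, 0.021978, 0.021978, 0.010989, 0.912088, giving 1−D = 0.165922 (working shown to 6 dp, full precision carried).
Sample 2: N=126, proportions 0.095238, 0.111111, 0.119048, 0.134921, 0.095238, 0.063492, 0.071429, 0.126984, 0.071429, 0.111111, giving 1−D = 0.894432.
Difference = |0.165922 − 0.894432| = 0.728510, i.e. 0.7285 to 4 decimal places.

0.7285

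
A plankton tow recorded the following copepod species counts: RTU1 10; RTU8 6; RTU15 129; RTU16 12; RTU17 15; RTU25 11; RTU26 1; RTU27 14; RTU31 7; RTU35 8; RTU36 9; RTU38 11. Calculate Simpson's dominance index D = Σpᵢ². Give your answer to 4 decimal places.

0.3275

Total N = 10+6+129+12+15+11+1+14+7+8+9+11 = 233, so the proportions are 0.042918, 0.025751, 0.553648, 0.051502, 0.064378, 0.04721, 0.004292, 0.060086, 0.030043, 0.034335, 0.038627, 0.04721 (working shown to 6 dp, full precision carried).
D = 0.042918² + 0.025751² + 0.553648² + 0.051502² + 0.064378² + 0.04721² + 0.004292² + 0.060086² + 0.030043² + 0.034335² + 0.038627² + 0.04721² = 0.001842 + 0.000663 + 0.306526 + 0.002652 + 0.004144 + 0.002229 + 0.000018 + 0.003610 + 0.000903 + 0.001179 + 0.001492 + 0.002229 = 0.327488.
To 4 decimal places, D = 0.3275.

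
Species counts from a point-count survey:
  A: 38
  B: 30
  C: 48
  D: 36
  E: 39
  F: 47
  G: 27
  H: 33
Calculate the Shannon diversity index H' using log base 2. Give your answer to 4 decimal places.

Total N = 38+30+48+36+39+47+27+33 = 298, so the proportions are 0.127517, 0.100671, 0.161074, 0.120805, 0.130872, 0.157718, 0.090604, 0.110738 (working shown to 6 dp, full precision carried).
Each pᵢ log₂ pᵢ term: 0.127517×(-2.971241)=-0.378883, 0.100671×(-3.312278)=-0.333451, 0.161074×(-2.634206)=-0.424302, 0.120805×(-3.049244)=-0.368365, 0.130872×(-2.933766)=-0.383949, 0.157718×(-2.664580)=-0.420252, 0.090604×(-3.464281)=-0.313878, 0.110738×(-3.174774)=-0.351569.
Sum = -2.974649, so H' = 2.9746.

2.9746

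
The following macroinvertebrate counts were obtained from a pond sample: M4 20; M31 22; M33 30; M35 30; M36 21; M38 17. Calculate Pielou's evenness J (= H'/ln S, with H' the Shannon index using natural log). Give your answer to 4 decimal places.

0.9876

Total N = 20+22+30+30+21+17 = 140, so the proportions are 0.142857, 0.157143, 0.214286, 0.214286, 0.15, 0.121429 (working shown to 6 dp, full precision carried).
H' = −Σ pᵢ ln pᵢ = −((-0.277987) + (-0.290809) + (-0.330095) + (-0.330095) + (-0.284568) + (-0.256024)) = 1.769578.
With S = 6 species, ln S = 1.791759, so J = 1.769578/1.791759 = 0.987620, i.e. 0.9876 to 4 decimal places.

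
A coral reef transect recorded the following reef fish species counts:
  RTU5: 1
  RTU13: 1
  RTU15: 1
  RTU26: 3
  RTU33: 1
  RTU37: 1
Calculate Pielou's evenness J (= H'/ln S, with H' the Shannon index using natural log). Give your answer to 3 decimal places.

Total N = 1+1+1+3+1+1 = 8, so the proportions are 0.125, 0.125, 0.125, 0.375, 0.125, 0.125 (working shown to 5 dp, full precision carried).
H' = −Σ pᵢ ln pᵢ = −((-0.25993) + (-0.25993) + (-0.25993) + (-0.36781) + (-0.25993) + (-0.25993)) = 1.66746.
With S = 6 species, ln S = 1.79176, so J = 1.66746/1.79176 = 0.93063, i.e. 0.931 to 3 decimal places.

0.931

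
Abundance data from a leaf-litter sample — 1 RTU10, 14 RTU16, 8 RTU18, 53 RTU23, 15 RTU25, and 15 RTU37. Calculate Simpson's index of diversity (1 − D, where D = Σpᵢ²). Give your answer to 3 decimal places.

Total N = 1+14+8+53+15+15 = 106, so the proportions are 0.00943, 0.13208, 0.07547, 0.5, 0.14151, 0.14151 (working shown to 5 dp, full precision carried).
D = 0.00943² + 0.13208² + 0.07547² + 0.5² + 0.14151² + 0.14151² = 0.00009 + 0.01744 + 0.00570 + 0.25000 + 0.02002 + 0.02002 = 0.31328.
So 1 − D = 0.68672, i.e. 0.687 to 3 decimal places.

0.687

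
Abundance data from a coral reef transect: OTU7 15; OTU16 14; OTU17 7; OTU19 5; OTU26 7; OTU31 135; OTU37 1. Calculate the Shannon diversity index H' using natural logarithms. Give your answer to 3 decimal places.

1.003

Total N = 15+14+7+5+7+135+1 = 184, so the proportions are 0.08152, 0.07609, 0.03804, 0.02717, 0.03804, 0.7337, 0.00543 (working shown to 5 dp, full precision carried).
Each pᵢ ln pᵢ term: 0.08152×(-2.50689)=-0.20437, 0.07609×(-2.57588)=-0.19599, 0.03804×(-3.26903)=-0.12437, 0.02717×(-3.60550)=-0.09798, 0.03804×(-3.26903)=-0.12437, 0.7337×(-0.30966)=-0.22720, 0.00543×(-5.21494)=-0.02834.
Sum = -1.00260, so H' = 1.003.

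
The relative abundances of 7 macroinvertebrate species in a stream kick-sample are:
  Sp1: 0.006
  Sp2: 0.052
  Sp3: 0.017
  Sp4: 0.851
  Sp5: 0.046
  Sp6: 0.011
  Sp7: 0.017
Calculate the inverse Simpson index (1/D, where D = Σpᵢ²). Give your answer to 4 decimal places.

1.3703

D = 0.006² + 0.052² + 0.017² + 0.851² + 0.046² + 0.011² + 0.017² = 0.0000360 + 0.0027040 + 0.0002890 + 0.7242010 + 0.0021160 + 0.0001210 + 0.0002890 = 0.7297560 (working shown to 7 dp, full precision carried).
So 1/D = 1.370321, i.e. 1.3703 to 4 decimal places.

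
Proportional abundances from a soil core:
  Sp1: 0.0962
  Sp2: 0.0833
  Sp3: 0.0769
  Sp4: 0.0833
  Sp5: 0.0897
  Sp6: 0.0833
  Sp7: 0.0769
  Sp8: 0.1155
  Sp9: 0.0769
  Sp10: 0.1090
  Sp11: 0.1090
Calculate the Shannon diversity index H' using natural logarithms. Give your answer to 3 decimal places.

2.387

Each pᵢ ln pᵢ term (working shown to 5 dp, full precision carried): 0.0962×(-2.34133)=-0.22524, 0.0833×(-2.48531)=-0.20703, 0.0769×(-2.56525)=-0.19727, 0.0833×(-2.48531)=-0.20703, 0.0897×(-2.41128)=-0.21629, 0.0833×(-2.48531)=-0.20703, 0.0769×(-2.56525)=-0.19727, 0.1155×(-2.15848)=-0.24930, 0.0769×(-2.56525)=-0.19727, 0.109×(-2.21641)=-0.24159, 0.109×(-2.21641)=-0.24159.
Sum = -2.38689, so H' = 2.387.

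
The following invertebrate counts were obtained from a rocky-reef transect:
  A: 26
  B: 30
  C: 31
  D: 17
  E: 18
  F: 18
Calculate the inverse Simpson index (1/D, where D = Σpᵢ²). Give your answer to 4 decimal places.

Total N = 26+30+31+17+18+18 = 140, so the proportions are 0.18571429, 0.21428571, 0.22142857, 0.12142857, 0.12857143, 0.12857143 (working shown to 8 dp, full precision carried).
D = 0.18571429² + 0.21428571² + 0.22142857² + 0.12142857² + 0.12857143² + 0.12857143² = 0.03448980 + 0.04591837 + 0.04903061 + 0.01474490 + 0.01653061 + 0.01653061 = 0.17724490.
So 1/D = 5.641911, i.e. 5.6419 to 4 decimal places.

5.6419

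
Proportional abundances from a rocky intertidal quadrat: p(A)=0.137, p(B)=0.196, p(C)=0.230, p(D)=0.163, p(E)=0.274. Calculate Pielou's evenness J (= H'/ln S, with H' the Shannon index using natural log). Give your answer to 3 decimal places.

H' = −Σ pᵢ ln pᵢ = −((-0.27233) + (-0.31941) + (-0.33803) + (-0.29568) + (-0.35473)) = 1.58017 (working shown to 5 dp, full precision carried).
With S = 5 species, ln S = 1.60944, so J = 1.58017/1.60944 = 0.98182, i.e. 0.982 to 3 decimal places.

0.982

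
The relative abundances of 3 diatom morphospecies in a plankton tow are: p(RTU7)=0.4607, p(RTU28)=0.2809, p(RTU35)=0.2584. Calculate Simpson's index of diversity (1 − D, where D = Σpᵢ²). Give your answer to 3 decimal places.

0.642

D = 0.4607² + 0.2809² + 0.2584² = 0.21224 + 0.07890 + 0.06677 = 0.35792 (working shown to 5 dp, full precision carried).
So 1 − D = 0.64208, i.e. 0.642 to 3 decimal places.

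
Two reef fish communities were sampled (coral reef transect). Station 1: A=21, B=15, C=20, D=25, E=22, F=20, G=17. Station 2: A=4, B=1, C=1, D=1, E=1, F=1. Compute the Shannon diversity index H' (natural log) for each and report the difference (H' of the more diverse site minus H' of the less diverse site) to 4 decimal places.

Station 1: N=140, proportions 0.15, 0.107143, 0.142857, 0.178571, 0.157143, 0.142857, 0.121429, giving H' = 1.934325 (working shown to 6 dp, full precision carried).
Station 2: N=9, proportions 0.444444, 0.111111, 0.111111, 0.111111, 0.111111, 0.111111, giving H' = 1.581094.
Difference = |1.934325 − 1.581094| = 0.353231, i.e. 0.3532 to 4 decimal places.

0.3532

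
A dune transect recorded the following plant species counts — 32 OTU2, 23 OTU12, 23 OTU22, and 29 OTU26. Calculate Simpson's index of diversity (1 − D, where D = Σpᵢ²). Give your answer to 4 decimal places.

0.7447

Total N = 32+23+23+29 = 107, so the proportions are 0.299065, 0.214953, 0.214953, 0.271028 (working shown to 6 dp, full precision carried).
D = 0.299065² + 0.214953² + 0.214953² + 0.271028² = 0.089440 + 0.046205 + 0.046205 + 0.073456 = 0.255306.
So 1 − D = 0.744694, i.e. 0.7447 to 4 decimal places.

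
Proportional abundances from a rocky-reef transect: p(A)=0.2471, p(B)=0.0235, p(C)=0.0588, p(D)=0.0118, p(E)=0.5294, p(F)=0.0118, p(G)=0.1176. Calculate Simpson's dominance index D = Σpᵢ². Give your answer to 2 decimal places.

0.36

D = 0.2471² + 0.0235² + 0.0588² + 0.0118² + 0.5294² + 0.0118² + 0.1176² = 0.0611 + 0.0006 + 0.0035 + 0.0001 + 0.2803 + 0.0001 + 0.0138 = 0.3594 (working shown to 4 dp, full precision carried).
To 2 decimal places, D = 0.36.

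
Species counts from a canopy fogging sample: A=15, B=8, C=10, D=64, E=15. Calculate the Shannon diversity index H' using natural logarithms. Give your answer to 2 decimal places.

Total N = 15+8+10+64+15 = 112, so the proportions are 0.1339, 0.0714, 0.0893, 0.5714, 0.1339 (working shown to 4 dp, full precision carried).
Each pᵢ ln pᵢ term: 0.1339×(-2.0104)=-0.2693, 0.0714×(-2.6391)=-0.1885, 0.0893×(-2.4159)=-0.2157, 0.5714×(-0.5596)=-0.3198, 0.1339×(-2.0104)=-0.2693.
Sum = -1.2625, so H' = 1.26.

1.26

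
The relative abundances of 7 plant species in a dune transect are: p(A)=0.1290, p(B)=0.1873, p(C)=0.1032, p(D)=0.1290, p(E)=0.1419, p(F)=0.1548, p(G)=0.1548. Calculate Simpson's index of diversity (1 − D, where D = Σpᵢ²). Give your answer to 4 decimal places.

0.8529

D = 0.129² + 0.1873² + 0.1032² + 0.129² + 0.1419² + 0.1548² + 0.1548² = 0.016641 + 0.035081 + 0.010650 + 0.016641 + 0.020136 + 0.023963 + 0.023963 = 0.147075 (working shown to 6 dp, full precision carried).
So 1 − D = 0.852925, i.e. 0.8529 to 4 decimal places.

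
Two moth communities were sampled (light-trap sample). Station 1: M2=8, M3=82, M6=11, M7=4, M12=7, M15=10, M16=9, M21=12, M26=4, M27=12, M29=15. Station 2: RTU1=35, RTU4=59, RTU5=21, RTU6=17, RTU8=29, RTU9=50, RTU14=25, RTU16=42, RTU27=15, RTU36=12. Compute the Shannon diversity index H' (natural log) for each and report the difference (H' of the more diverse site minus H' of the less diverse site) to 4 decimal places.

0.3141

Station 1: N=174, proportions 0.045977, 0.471264, 0.063218, 0.022989, 0.04023, 0.057471, 0.051724, 0.068966, 0.022989, 0.068966, 0.086207, giving H' = 1.870926 (working shown to 6 dp, full precision carried).
Station 2: N=305, proportions 0.114754, 0.193443, 0.068852, 0.055738, 0.095082, 0.163934, 0.081967, 0.137705, 0.04918, 0.039344, giving H' = 2.185040.
Difference = |1.870926 − 2.185040| = 0.314114, i.e. 0.3141 to 4 decimal places.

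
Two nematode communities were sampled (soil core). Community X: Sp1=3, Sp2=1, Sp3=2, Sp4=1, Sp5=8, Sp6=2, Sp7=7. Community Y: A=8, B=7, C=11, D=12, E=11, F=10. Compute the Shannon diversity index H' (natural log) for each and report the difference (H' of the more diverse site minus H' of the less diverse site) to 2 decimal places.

Community X: N=24, proportions 0.125, 0.0417, 0.0833, 0.0417, 0.3333, 0.0833, 0.2917, giving H' = 1.6645 (working shown to 4 dp, full precision carried).
Community Y: N=59, proportions 0.1356, 0.1186, 0.1864, 0.2034, 0.1864, 0.1695, giving H' = 1.7749.
Difference = |1.6645 − 1.7749| = 0.1104, i.e. 0.11 to 2 decimal places.

0.11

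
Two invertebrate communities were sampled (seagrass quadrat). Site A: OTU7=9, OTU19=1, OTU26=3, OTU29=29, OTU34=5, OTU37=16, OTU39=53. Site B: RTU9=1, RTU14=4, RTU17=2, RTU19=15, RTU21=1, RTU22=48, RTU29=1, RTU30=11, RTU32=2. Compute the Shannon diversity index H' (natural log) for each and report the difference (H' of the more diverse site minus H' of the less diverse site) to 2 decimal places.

0.08

Site A: N=116, proportions 0.0776, 0.0086, 0.0259, 0.25, 0.0431, 0.1379, 0.4569, giving H' = 1.4471 (working shown to 4 dp, full precision carried).
Site B: N=85, proportions 0.0118, 0.0471, 0.0235, 0.1765, 0.0118, 0.5647, 0.0118, 0.1294, 0.0235, giving H' = 1.3705.
Difference = |1.4471 − 1.3705| = 0.0766, i.e. 0.08 to 2 decimal places.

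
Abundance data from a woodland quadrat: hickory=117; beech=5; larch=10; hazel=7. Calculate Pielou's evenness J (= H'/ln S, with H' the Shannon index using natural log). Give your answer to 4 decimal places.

0.4360

Total N = 117+5+10+7 = 139, so the proportions are 0.841727, 0.035971, 0.071942, 0.05036 (working shown to 6 dp, full precision carried).
H' = −Σ pᵢ ln pᵢ = −((-0.145029) + (-0.119606) + (-0.189345) + (-0.150503)) = 0.604483.
With S = 4 species, ln S = 1.386294, so J = 0.604483/1.386294 = 0.436042, i.e. 0.4360 to 4 decimal places.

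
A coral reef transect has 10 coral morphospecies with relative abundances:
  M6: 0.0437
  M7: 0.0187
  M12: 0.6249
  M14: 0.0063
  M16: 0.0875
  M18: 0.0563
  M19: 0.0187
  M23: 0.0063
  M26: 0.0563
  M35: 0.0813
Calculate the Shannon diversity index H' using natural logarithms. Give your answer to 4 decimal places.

Each pᵢ ln pᵢ term (working shown to 6 dp, full precision carried): 0.0437×(-3.130407)=-0.136799, 0.0187×(-3.979232)=-0.074412, 0.6249×(-0.470164)=-0.293805, 0.0063×(-5.067206)=-0.031923, 0.0875×(-2.436116)=-0.213160, 0.0563×(-2.877061)=-0.161979, 0.0187×(-3.979232)=-0.074412, 0.0063×(-5.067206)=-0.031923, 0.0563×(-2.877061)=-0.161979, 0.0813×(-2.509609)=-0.204031.
Sum = -1.384423, so H' = 1.3844.

1.3844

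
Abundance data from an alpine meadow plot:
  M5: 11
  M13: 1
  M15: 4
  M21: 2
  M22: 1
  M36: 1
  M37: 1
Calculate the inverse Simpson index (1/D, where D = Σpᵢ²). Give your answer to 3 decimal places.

Total N = 11+1+4+2+1+1+1 = 21, so the proportions are 0.52381, 0.047619, 0.190476, 0.095238, 0.047619, 0.047619, 0.047619 (working shown to 6 dp, full precision carried).
D = 0.52381² + 0.047619² + 0.190476² + 0.095238² + 0.047619² + 0.047619² + 0.047619² = 0.274376 + 0.002268 + 0.036281 + 0.009070 + 0.002268 + 0.002268 + 0.002268 = 0.328798.
So 1/D = 3.04138, i.e. 3.041 to 3 decimal places.

3.041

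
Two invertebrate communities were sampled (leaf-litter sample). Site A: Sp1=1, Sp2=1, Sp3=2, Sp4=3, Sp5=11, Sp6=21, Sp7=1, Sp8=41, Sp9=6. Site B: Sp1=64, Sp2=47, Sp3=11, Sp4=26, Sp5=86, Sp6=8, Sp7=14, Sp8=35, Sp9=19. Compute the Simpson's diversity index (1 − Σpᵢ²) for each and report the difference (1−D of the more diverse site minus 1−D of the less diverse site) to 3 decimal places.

Site A: N=87, proportions 0.01149, 0.01149, 0.02299, 0.03448, 0.12644, 0.24138, 0.01149, 0.47126, 0.06897, giving 1−D = 0.69679 (working shown to 5 dp, full precision carried).
Site B: N=310, proportions 0.20645, 0.15161, 0.03548, 0.08387, 0.27742, 0.02581, 0.04516, 0.1129, 0.06129, giving 1−D = 0.82993.
Difference = |0.69679 − 0.82993| = 0.13314, i.e. 0.133 to 3 decimal places.

0.133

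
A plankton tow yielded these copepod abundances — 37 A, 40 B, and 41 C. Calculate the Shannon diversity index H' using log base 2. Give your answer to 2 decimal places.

1.58

Total N = 37+40+41 = 118, so the proportions are 0.3136, 0.339, 0.3475 (working shown to 4 dp, full precision carried).
Each pᵢ log₂ pᵢ term: 0.3136×(-1.6732)=-0.5246, 0.339×(-1.5607)=-0.5291, 0.3475×(-1.5251)=-0.5299.
Sum = -1.5836, so H' = 1.58.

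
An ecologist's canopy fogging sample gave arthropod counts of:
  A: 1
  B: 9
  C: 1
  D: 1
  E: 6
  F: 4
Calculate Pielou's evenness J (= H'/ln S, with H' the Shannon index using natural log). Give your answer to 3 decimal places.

0.810

Total N = 1+9+1+1+6+4 = 22, so the proportions are 0.04545, 0.40909, 0.04545, 0.04545, 0.27273, 0.18182 (working shown to 5 dp, full precision carried).
H' = −Σ pᵢ ln pᵢ = −((-0.14050) + (-0.36565) + (-0.14050) + (-0.14050) + (-0.35435) + (-0.30995)) = 1.45146.
With S = 6 species, ln S = 1.79176, so J = 1.45146/1.79176 = 0.81008, i.e. 0.810 to 3 decimal places.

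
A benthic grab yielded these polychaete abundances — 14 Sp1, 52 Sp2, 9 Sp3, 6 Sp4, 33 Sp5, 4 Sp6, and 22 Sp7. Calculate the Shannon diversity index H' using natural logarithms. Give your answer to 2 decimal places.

Total N = 14+52+9+6+33+4+22 = 140, so the proportions are 0.1, 0.3714, 0.0643, 0.0429, 0.2357, 0.0286, 0.1571 (working shown to 4 dp, full precision carried).
Each pᵢ ln pᵢ term: 0.1×(-2.3026)=-0.2303, 0.3714×(-0.9904)=-0.3679, 0.0643×(-2.7444)=-0.1764, 0.0429×(-3.1499)=-0.1350, 0.2357×(-1.4451)=-0.3406, 0.0286×(-3.5553)=-0.1016, 0.1571×(-1.8506)=-0.2908.
Sum = -1.6426, so H' = 1.64.

1.64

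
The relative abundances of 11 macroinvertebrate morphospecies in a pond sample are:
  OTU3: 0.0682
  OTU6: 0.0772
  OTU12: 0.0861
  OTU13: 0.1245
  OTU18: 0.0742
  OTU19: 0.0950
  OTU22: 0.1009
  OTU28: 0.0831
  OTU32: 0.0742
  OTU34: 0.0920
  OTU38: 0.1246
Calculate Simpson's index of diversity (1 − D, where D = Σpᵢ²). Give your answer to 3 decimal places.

0.905

D = 0.0682² + 0.0772² + 0.0861² + 0.1245² + 0.0742² + 0.095² + 0.1009² + 0.0831² + 0.0742² + 0.092² + 0.1246² = 0.00465 + 0.00596 + 0.00741 + 0.01550 + 0.00551 + 0.00903 + 0.01018 + 0.00691 + 0.00551 + 0.00846 + 0.01553 = 0.09464 (working shown to 5 dp, full precision carried).
So 1 − D = 0.90536, i.e. 0.905 to 3 decimal places.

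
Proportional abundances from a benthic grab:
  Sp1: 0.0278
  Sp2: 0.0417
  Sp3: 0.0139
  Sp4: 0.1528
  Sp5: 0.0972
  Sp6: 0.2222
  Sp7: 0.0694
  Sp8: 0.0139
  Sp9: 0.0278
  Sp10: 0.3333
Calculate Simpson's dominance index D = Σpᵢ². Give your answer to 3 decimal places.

D = 0.0278² + 0.0417² + 0.0139² + 0.1528² + 0.0972² + 0.2222² + 0.0694² + 0.0139² + 0.0278² + 0.3333² = 0.00077 + 0.00174 + 0.00019 + 0.02335 + 0.00945 + 0.04937 + 0.00482 + 0.00019 + 0.00077 + 0.11109 = 0.20174 (working shown to 5 dp, full precision carried).
To 3 decimal places, D = 0.202.

0.202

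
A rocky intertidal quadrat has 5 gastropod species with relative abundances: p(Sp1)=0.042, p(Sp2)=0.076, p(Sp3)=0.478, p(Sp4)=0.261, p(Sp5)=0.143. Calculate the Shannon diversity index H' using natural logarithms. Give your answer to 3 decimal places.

1.311

Each pᵢ ln pᵢ term (working shown to 5 dp, full precision carried): 0.042×(-3.17009)=-0.13314, 0.076×(-2.57702)=-0.19585, 0.478×(-0.73814)=-0.35283, 0.261×(-1.34323)=-0.35058, 0.143×(-1.94491)=-0.27812.
Sum = -1.31054, so H' = 1.311.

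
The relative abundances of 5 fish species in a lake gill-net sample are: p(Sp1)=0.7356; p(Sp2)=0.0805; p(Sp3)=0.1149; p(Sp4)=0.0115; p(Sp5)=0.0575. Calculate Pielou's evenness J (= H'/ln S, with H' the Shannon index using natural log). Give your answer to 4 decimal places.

0.5548

H' = −Σ pᵢ ln pᵢ = −((-0.225880) + (-0.202820) + (-0.248608) + (-0.051352) + (-0.164218)) = 0.892878 (working shown to 6 dp, full precision carried).
With S = 5 species, ln S = 1.609438, so J = 0.892878/1.609438 = 0.554776, i.e. 0.5548 to 4 decimal places.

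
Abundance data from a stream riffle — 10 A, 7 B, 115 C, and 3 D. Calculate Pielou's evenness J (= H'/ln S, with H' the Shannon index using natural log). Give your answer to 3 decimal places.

Total N = 10+7+115+3 = 135, so the proportions are 0.07407, 0.05185, 0.85185, 0.02222 (working shown to 5 dp, full precision carried).
H' = −Σ pᵢ ln pᵢ = −((-0.19279) + (-0.15345) + (-0.13659) + (-0.08459)) = 0.56742.
With S = 4 species, ln S = 1.38629, so J = 0.56742/1.38629 = 0.40931, i.e. 0.409 to 3 decimal places.

0.409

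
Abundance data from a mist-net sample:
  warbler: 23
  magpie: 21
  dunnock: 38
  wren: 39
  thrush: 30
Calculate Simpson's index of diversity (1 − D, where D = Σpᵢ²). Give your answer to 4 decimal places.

0.7879

Total N = 23+21+38+39+30 = 151, so the proportions are 0.152318, 0.139073, 0.251656, 0.258278, 0.198675 (working shown to 6 dp, full precision carried).
D = 0.152318² + 0.139073² + 0.251656² + 0.258278² + 0.198675² = 0.023201 + 0.019341 + 0.063331 + 0.066708 + 0.039472 = 0.212052.
So 1 − D = 0.787948, i.e. 0.7879 to 4 decimal places.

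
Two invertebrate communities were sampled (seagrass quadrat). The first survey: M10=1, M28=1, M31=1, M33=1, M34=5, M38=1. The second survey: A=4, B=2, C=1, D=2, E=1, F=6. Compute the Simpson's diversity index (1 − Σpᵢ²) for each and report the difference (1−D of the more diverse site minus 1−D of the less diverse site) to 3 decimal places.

The first survey: N=10, proportions 0.1, 0.1, 0.1, 0.1, 0.5, 0.1, giving 1−D = 0.70000 (working shown to 5 dp, full precision carried).
The second survey: N=16, proportions 0.25, 0.125, 0.0625, 0.125, 0.0625, 0.375, giving 1−D = 0.75781.
Difference = |0.70000 − 0.75781| = 0.05781, i.e. 0.058 to 3 decimal places.

0.058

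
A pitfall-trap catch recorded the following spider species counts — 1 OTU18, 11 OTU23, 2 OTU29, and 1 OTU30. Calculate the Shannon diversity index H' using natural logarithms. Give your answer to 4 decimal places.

Total N = 1+11+2+1 = 15, so the proportions are 0.066667, 0.733333, 0.133333, 0.066667 (working shown to 6 dp, full precision carried).
Each pᵢ ln pᵢ term: 0.066667×(-2.708050)=-0.180537, 0.733333×(-0.310155)=-0.227447, 0.133333×(-2.014903)=-0.268654, 0.066667×(-2.708050)=-0.180537.
Sum = -0.857174, so H' = 0.8572.

0.8572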